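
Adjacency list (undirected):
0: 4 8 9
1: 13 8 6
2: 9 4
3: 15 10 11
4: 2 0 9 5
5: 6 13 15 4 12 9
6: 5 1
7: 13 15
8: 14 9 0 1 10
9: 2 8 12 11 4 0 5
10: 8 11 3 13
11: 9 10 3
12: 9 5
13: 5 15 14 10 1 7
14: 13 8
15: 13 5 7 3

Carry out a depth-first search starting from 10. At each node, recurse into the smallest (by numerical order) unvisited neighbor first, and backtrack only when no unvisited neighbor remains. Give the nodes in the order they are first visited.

10 → 3 → 11 → 9 → 0 → 4 → 2 → 5 → 6 → 1 → 8 → 14 → 13 → 7 → 15 → 12

Visit 10
10 → 3
3 → 11
11 → 9
9 → 0
0 → 4
4 → 2
4 → 5
5 → 6
6 → 1
1 → 8
8 → 14
14 → 13
13 → 7
7 → 15
5 → 12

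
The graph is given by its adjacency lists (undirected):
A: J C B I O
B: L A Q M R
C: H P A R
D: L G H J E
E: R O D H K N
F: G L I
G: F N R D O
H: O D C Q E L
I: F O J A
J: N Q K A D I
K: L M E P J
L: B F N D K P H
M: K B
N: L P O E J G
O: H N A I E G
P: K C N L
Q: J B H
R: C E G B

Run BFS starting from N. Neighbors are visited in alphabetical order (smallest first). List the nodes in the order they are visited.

Visit N; enqueue E, G, J, L, O, P → queue [E, G, J, L, O, P]
Visit E; enqueue D, H, K, R → queue [G, J, L, O, P, D, H, K, R]
Visit G; enqueue F → queue [J, L, O, P, D, H, K, R, F]
Visit J; enqueue A, I, Q → queue [L, O, P, D, H, K, R, F, A, I, Q]
Visit L; enqueue B → queue [O, P, D, H, K, R, F, A, I, Q, B]
Visit O → queue [P, D, H, K, R, F, A, I, Q, B]
Visit P; enqueue C → queue [D, H, K, R, F, A, I, Q, B, C]
Visit D → queue [H, K, R, F, A, I, Q, B, C]
Visit H → queue [K, R, F, A, I, Q, B, C]
Visit K; enqueue M → queue [R, F, A, I, Q, B, C, M]
Visit R → queue [F, A, I, Q, B, C, M]
Visit F → queue [A, I, Q, B, C, M]
Visit A → queue [I, Q, B, C, M]
Visit I → queue [Q, B, C, M]
Visit Q → queue [B, C, M]
Visit B → queue [C, M]
Visit C → queue [M]
Visit M → queue []

N → E → G → J → L → O → P → D → H → K → R → F → A → I → Q → B → C → M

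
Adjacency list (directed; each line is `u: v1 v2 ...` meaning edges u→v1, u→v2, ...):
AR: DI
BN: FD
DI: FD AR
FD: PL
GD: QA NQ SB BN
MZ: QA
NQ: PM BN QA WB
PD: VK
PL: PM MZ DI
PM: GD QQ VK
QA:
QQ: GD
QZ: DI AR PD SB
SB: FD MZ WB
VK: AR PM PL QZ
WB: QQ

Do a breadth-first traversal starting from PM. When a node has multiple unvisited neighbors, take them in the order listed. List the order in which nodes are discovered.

PM → GD → QQ → VK → QA → NQ → SB → BN → AR → PL → QZ → WB → FD → MZ → DI → PD

Visit PM; enqueue GD, QQ, VK → queue [GD, QQ, VK]
Visit GD; enqueue QA, NQ, SB, BN → queue [QQ, VK, QA, NQ, SB, BN]
Visit QQ → queue [VK, QA, NQ, SB, BN]
Visit VK; enqueue AR, PL, QZ → queue [QA, NQ, SB, BN, AR, PL, QZ]
Visit QA → queue [NQ, SB, BN, AR, PL, QZ]
Visit NQ; enqueue WB → queue [SB, BN, AR, PL, QZ, WB]
Visit SB; enqueue FD, MZ → queue [BN, AR, PL, QZ, WB, FD, MZ]
Visit BN → queue [AR, PL, QZ, WB, FD, MZ]
Visit AR; enqueue DI → queue [PL, QZ, WB, FD, MZ, DI]
Visit PL → queue [QZ, WB, FD, MZ, DI]
Visit QZ; enqueue PD → queue [WB, FD, MZ, DI, PD]
Visit WB → queue [FD, MZ, DI, PD]
Visit FD → queue [MZ, DI, PD]
Visit MZ → queue [DI, PD]
Visit DI → queue [PD]
Visit PD → queue []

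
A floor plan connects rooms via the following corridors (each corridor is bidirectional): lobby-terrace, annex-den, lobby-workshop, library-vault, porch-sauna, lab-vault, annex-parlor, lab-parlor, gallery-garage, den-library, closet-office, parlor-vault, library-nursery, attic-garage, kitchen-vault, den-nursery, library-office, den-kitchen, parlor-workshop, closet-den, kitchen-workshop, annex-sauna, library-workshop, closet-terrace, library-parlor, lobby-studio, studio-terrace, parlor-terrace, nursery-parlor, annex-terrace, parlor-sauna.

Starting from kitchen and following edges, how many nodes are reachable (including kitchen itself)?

16

BFS from kitchen visits: kitchen, workshop, vault, den, parlor, lobby, library, lab, nursery, closet, annex, terrace, sauna, studio, office, porch
Reachable nodes: 16 of 19 total.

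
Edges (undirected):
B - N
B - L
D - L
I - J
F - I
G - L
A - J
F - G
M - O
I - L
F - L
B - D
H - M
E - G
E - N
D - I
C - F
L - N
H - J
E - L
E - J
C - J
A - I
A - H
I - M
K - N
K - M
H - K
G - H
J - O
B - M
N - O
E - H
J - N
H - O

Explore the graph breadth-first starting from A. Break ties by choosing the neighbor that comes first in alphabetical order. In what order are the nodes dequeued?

A H I J E G K M O D F L C N B

Visit A; enqueue H, I, J → queue [H, I, J]
Visit H; enqueue E, G, K, M, O → queue [I, J, E, G, K, M, O]
Visit I; enqueue D, F, L → queue [J, E, G, K, M, O, D, F, L]
Visit J; enqueue C, N → queue [E, G, K, M, O, D, F, L, C, N]
Visit E → queue [G, K, M, O, D, F, L, C, N]
Visit G → queue [K, M, O, D, F, L, C, N]
Visit K → queue [M, O, D, F, L, C, N]
Visit M; enqueue B → queue [O, D, F, L, C, N, B]
Visit O → queue [D, F, L, C, N, B]
Visit D → queue [F, L, C, N, B]
Visit F → queue [L, C, N, B]
Visit L → queue [C, N, B]
Visit C → queue [N, B]
Visit N → queue [B]
Visit B → queue []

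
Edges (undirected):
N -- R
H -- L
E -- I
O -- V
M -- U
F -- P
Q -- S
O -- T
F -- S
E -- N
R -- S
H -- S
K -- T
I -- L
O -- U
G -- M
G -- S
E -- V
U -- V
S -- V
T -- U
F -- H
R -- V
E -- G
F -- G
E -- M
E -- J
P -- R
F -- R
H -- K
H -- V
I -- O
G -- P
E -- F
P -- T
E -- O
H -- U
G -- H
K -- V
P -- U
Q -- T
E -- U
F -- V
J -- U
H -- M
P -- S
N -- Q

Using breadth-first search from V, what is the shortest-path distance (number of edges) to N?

Level 0: V
Level 1: E, F, H, K, O, R, S, U
Level 2: G, I, J, L, M, N, P, Q, T
N first appears at level 2.

2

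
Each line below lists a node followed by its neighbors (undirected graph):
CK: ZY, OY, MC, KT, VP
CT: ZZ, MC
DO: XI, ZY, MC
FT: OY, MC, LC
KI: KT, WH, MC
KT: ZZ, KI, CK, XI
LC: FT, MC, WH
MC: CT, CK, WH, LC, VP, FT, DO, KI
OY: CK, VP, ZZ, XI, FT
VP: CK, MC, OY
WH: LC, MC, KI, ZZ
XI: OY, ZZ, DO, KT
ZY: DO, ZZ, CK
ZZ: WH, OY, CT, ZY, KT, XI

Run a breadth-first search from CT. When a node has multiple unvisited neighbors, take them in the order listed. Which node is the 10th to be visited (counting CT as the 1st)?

Visit CT; enqueue ZZ, MC → queue [ZZ, MC]
Visit ZZ; enqueue WH, OY, ZY, KT, XI → queue [MC, WH, OY, ZY, KT, XI]
Visit MC; enqueue CK, LC, VP, FT, DO, KI → queue [WH, OY, ZY, KT, XI, CK, LC, VP, FT, DO, KI]
Visit WH → queue [OY, ZY, KT, XI, CK, LC, VP, FT, DO, KI]
Visit OY → queue [ZY, KT, XI, CK, LC, VP, FT, DO, KI]
Visit ZY → queue [KT, XI, CK, LC, VP, FT, DO, KI]
Visit KT → queue [XI, CK, LC, VP, FT, DO, KI]
Visit XI → queue [CK, LC, VP, FT, DO, KI]
Visit CK → queue [LC, VP, FT, DO, KI]
Visit LC → queue [VP, FT, DO, KI]
Visit VP → queue [FT, DO, KI]
Visit FT → queue [DO, KI]
Visit DO → queue [KI]
Visit KI → queue []

Visit order: CT, ZZ, MC, WH, OY, ZY, KT, XI, CK, LC, VP, FT, DO, KI

LC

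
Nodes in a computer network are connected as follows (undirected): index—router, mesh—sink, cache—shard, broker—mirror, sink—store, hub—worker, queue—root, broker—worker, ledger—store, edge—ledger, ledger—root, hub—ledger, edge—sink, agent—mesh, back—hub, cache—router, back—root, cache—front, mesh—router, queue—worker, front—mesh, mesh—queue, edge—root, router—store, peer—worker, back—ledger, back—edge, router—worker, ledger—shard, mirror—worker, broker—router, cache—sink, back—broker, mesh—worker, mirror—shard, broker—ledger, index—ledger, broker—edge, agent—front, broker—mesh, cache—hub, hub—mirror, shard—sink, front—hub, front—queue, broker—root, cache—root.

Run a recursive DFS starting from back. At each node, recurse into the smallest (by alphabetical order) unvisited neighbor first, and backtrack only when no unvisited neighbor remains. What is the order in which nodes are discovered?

Visit back
back → broker
broker → edge
edge → ledger
ledger → hub
hub → cache
cache → front
front → agent
agent → mesh
mesh → queue
queue → root
queue → worker
worker → mirror
mirror → shard
shard → sink
sink → store
store → router
router → index
worker → peer

back → broker → edge → ledger → hub → cache → front → agent → mesh → queue → root → worker → mirror → shard → sink → store → router → index → peer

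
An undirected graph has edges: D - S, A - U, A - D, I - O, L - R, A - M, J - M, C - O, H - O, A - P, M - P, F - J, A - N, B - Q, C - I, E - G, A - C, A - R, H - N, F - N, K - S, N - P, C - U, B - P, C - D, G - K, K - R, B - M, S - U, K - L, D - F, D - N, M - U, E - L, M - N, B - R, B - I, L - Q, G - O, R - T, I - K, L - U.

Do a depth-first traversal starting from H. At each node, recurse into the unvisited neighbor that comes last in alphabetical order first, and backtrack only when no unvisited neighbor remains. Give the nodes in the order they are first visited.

Visit H
H → O
O → I
I → K
K → S
S → U
U → M
M → P
P → N
N → F
F → J
F → D
D → C
C → A
A → R
R → T
R → L
L → Q
Q → B
L → E
E → G

H → O → I → K → S → U → M → P → N → F → J → D → C → A → R → T → L → Q → B → E → G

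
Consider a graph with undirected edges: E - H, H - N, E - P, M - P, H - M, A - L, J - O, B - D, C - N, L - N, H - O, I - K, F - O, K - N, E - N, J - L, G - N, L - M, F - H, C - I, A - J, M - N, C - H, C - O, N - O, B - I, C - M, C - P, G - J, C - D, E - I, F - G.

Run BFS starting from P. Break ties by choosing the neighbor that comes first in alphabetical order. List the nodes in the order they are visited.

Visit P; enqueue C, E, M → queue [C, E, M]
Visit C; enqueue D, H, I, N, O → queue [E, M, D, H, I, N, O]
Visit E → queue [M, D, H, I, N, O]
Visit M; enqueue L → queue [D, H, I, N, O, L]
Visit D; enqueue B → queue [H, I, N, O, L, B]
Visit H; enqueue F → queue [I, N, O, L, B, F]
Visit I; enqueue K → queue [N, O, L, B, F, K]
Visit N; enqueue G → queue [O, L, B, F, K, G]
Visit O; enqueue J → queue [L, B, F, K, G, J]
Visit L; enqueue A → queue [B, F, K, G, J, A]
Visit B → queue [F, K, G, J, A]
Visit F → queue [K, G, J, A]
Visit K → queue [G, J, A]
Visit G → queue [J, A]
Visit J → queue [A]
Visit A → queue []

P, C, E, M, D, H, I, N, O, L, B, F, K, G, J, A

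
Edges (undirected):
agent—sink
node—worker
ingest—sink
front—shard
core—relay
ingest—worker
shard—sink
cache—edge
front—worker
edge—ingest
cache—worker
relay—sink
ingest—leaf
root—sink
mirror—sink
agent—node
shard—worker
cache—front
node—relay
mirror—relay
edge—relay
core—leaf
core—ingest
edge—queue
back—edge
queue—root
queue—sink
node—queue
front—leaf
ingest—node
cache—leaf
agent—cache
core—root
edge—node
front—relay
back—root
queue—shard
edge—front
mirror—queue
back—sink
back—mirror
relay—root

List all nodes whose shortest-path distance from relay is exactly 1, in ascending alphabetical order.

core, edge, front, mirror, node, root, sink

Level 0: relay
Level 1: core, edge, front, mirror, node, root, sink
Level 2: agent, back, cache, ingest, leaf, queue, shard, worker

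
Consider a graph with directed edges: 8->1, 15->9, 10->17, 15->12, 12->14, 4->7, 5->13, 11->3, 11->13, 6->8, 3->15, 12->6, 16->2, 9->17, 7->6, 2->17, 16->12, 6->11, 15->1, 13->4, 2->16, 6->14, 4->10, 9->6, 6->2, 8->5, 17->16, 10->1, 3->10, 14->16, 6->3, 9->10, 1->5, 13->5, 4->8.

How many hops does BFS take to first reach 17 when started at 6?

Level 0: 6
Level 1: 2, 3, 8, 11, 14
Level 2: 1, 5, 10, 13, 15, 16, 17
Level 3: 4, 9, 12
Level 4: 7
17 first appears at level 2.

2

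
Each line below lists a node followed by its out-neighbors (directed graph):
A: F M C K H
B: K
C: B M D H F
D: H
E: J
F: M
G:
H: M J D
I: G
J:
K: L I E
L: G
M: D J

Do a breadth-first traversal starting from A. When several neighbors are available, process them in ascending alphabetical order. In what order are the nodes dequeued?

A → C → F → H → K → M → B → D → J → E → I → L → G

Visit A; enqueue C, F, H, K, M → queue [C, F, H, K, M]
Visit C; enqueue B, D → queue [F, H, K, M, B, D]
Visit F → queue [H, K, M, B, D]
Visit H; enqueue J → queue [K, M, B, D, J]
Visit K; enqueue E, I, L → queue [M, B, D, J, E, I, L]
Visit M → queue [B, D, J, E, I, L]
Visit B → queue [D, J, E, I, L]
Visit D → queue [J, E, I, L]
Visit J → queue [E, I, L]
Visit E → queue [I, L]
Visit I; enqueue G → queue [L, G]
Visit L → queue [G]
Visit G → queue []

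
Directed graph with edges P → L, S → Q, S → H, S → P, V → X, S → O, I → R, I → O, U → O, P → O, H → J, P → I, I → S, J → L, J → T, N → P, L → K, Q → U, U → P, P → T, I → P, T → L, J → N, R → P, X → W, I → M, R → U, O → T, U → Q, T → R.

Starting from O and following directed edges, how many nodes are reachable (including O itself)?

14

BFS from O visits: O, T, R, L, U, P, K, Q, I, S, M, H, J, N
Reachable nodes: 14 of 17 total.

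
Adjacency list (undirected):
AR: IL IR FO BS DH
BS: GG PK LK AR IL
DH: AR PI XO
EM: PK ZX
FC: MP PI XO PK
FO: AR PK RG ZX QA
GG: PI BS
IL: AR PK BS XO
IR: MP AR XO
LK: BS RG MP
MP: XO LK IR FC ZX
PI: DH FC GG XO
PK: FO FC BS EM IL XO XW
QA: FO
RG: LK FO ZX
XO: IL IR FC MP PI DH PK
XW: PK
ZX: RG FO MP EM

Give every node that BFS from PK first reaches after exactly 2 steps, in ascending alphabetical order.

AR, DH, GG, IR, LK, MP, PI, QA, RG, ZX

Level 0: PK
Level 1: BS, EM, FC, FO, IL, XO, XW
Level 2: AR, DH, GG, IR, LK, MP, PI, QA, RG, ZX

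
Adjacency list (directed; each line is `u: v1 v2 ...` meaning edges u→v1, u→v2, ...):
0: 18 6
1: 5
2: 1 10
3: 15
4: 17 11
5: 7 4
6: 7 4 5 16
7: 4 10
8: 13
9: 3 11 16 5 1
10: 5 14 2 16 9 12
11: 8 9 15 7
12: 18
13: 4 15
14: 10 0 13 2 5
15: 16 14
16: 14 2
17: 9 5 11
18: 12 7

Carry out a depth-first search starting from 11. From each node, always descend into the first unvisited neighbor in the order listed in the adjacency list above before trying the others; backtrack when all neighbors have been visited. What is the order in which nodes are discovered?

Visit 11
11 → 8
8 → 13
13 → 4
4 → 17
17 → 9
9 → 3
3 → 15
15 → 16
16 → 14
14 → 10
10 → 5
5 → 7
10 → 2
2 → 1
10 → 12
12 → 18
14 → 0
0 → 6

11 -> 8 -> 13 -> 4 -> 17 -> 9 -> 3 -> 15 -> 16 -> 14 -> 10 -> 5 -> 7 -> 2 -> 1 -> 12 -> 18 -> 0 -> 6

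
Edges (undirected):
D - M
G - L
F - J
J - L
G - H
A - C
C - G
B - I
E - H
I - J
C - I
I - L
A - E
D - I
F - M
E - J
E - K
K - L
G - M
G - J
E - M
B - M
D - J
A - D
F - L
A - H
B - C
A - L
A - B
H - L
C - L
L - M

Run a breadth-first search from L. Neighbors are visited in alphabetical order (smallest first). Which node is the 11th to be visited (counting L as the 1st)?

B

Visit L; enqueue A, C, F, G, H, I, J, K, M → queue [A, C, F, G, H, I, J, K, M]
Visit A; enqueue B, D, E → queue [C, F, G, H, I, J, K, M, B, D, E]
Visit C → queue [F, G, H, I, J, K, M, B, D, E]
Visit F → queue [G, H, I, J, K, M, B, D, E]
Visit G → queue [H, I, J, K, M, B, D, E]
Visit H → queue [I, J, K, M, B, D, E]
Visit I → queue [J, K, M, B, D, E]
Visit J → queue [K, M, B, D, E]
Visit K → queue [M, B, D, E]
Visit M → queue [B, D, E]
Visit B → queue [D, E]
Visit D → queue [E]
Visit E → queue []

Visit order: L, A, C, F, G, H, I, J, K, M, B, D, E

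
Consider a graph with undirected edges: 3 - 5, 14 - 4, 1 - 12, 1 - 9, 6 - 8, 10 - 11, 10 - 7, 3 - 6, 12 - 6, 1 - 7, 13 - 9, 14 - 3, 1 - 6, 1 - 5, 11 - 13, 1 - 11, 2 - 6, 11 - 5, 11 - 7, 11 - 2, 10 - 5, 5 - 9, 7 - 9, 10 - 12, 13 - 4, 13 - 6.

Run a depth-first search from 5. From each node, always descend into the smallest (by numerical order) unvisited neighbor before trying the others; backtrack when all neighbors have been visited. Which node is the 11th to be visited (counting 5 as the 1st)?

Visit 5
5 → 1
1 → 6
6 → 2
2 → 11
11 → 7
7 → 9
9 → 13
13 → 4
4 → 14
14 → 3
7 → 10
10 → 12
6 → 8

Visit order: 5, 1, 6, 2, 11, 7, 9, 13, 4, 14, 3, 10, 12, 8

3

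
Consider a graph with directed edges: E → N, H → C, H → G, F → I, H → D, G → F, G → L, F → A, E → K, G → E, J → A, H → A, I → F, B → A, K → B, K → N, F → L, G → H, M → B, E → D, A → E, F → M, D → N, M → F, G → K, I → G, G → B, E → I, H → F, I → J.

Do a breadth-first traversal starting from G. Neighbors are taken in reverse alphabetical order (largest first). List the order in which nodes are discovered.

Visit G; enqueue L, K, H, F, E, B → queue [L, K, H, F, E, B]
Visit L → queue [K, H, F, E, B]
Visit K; enqueue N → queue [H, F, E, B, N]
Visit H; enqueue D, C, A → queue [F, E, B, N, D, C, A]
Visit F; enqueue M, I → queue [E, B, N, D, C, A, M, I]
Visit E → queue [B, N, D, C, A, M, I]
Visit B → queue [N, D, C, A, M, I]
Visit N → queue [D, C, A, M, I]
Visit D → queue [C, A, M, I]
Visit C → queue [A, M, I]
Visit A → queue [M, I]
Visit M → queue [I]
Visit I; enqueue J → queue [J]
Visit J → queue []

G L K H F E B N D C A M I J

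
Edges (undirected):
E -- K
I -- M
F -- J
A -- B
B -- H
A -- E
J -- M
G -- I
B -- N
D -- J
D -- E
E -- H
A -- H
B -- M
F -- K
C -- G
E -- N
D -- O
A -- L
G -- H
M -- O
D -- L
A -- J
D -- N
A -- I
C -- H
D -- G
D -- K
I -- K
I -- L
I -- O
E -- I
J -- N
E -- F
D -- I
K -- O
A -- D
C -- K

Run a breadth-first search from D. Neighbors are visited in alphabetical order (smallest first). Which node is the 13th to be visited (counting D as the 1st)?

F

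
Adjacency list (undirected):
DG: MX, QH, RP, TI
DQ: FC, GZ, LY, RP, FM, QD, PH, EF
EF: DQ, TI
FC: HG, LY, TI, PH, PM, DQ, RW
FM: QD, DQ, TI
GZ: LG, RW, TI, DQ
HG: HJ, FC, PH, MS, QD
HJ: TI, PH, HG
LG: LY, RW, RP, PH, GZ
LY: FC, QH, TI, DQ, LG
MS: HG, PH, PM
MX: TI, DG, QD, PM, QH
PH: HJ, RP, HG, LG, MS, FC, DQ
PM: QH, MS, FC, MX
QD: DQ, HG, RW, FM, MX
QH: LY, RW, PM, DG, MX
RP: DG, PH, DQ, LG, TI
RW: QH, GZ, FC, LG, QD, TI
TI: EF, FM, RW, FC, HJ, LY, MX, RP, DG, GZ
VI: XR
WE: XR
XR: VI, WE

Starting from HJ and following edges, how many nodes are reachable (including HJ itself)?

19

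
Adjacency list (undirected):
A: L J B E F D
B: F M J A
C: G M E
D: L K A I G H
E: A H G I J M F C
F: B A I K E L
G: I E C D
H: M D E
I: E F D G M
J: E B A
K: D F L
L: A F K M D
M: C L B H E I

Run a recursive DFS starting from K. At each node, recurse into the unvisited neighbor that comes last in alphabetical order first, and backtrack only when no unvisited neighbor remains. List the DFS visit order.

K, L, M, I, G, E, J, B, F, A, D, H, C

Visit K
K → L
L → M
M → I
I → G
G → E
E → J
J → B
B → F
F → A
A → D
D → H
E → C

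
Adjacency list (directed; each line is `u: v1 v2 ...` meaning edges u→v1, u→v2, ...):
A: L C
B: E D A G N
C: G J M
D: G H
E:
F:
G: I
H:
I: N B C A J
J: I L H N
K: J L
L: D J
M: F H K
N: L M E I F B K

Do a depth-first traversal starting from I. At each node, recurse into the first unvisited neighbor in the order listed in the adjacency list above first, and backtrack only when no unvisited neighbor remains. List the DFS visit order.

I, N, L, D, G, H, J, M, F, K, E, B, A, C

Visit I
I → N
N → L
L → D
D → G
D → H
L → J
N → M
M → F
M → K
N → E
N → B
B → A
A → C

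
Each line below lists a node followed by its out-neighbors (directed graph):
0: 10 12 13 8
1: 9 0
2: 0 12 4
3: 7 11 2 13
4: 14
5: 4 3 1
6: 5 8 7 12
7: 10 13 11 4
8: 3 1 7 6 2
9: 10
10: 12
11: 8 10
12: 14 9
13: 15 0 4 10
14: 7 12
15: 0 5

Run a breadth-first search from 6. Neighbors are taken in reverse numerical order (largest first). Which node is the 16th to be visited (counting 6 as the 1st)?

Visit 6; enqueue 12, 8, 7, 5 → queue [12, 8, 7, 5]
Visit 12; enqueue 14, 9 → queue [8, 7, 5, 14, 9]
Visit 8; enqueue 3, 2, 1 → queue [7, 5, 14, 9, 3, 2, 1]
Visit 7; enqueue 13, 11, 10, 4 → queue [5, 14, 9, 3, 2, 1, 13, 11, 10, 4]
Visit 5 → queue [14, 9, 3, 2, 1, 13, 11, 10, 4]
Visit 14 → queue [9, 3, 2, 1, 13, 11, 10, 4]
Visit 9 → queue [3, 2, 1, 13, 11, 10, 4]
Visit 3 → queue [2, 1, 13, 11, 10, 4]
Visit 2; enqueue 0 → queue [1, 13, 11, 10, 4, 0]
Visit 1 → queue [13, 11, 10, 4, 0]
Visit 13; enqueue 15 → queue [11, 10, 4, 0, 15]
Visit 11 → queue [10, 4, 0, 15]
Visit 10 → queue [4, 0, 15]
Visit 4 → queue [0, 15]
Visit 0 → queue [15]
Visit 15 → queue []

Visit order: 6, 12, 8, 7, 5, 14, 9, 3, 2, 1, 13, 11, 10, 4, 0, 15

15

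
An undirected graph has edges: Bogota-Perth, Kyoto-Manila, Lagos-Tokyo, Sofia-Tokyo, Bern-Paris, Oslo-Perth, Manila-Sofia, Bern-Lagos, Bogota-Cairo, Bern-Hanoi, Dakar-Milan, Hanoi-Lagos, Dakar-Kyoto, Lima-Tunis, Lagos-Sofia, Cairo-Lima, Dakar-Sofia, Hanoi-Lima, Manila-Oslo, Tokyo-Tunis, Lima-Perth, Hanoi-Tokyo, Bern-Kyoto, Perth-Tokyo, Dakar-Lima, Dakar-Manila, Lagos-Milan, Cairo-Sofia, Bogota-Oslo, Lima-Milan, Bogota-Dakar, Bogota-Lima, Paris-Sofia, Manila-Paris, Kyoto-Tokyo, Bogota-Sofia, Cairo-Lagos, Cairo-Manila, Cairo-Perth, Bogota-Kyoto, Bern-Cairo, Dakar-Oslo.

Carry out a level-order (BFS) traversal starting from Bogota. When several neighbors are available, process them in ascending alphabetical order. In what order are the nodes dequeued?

Visit Bogota; enqueue Cairo, Dakar, Kyoto, Lima, Oslo, Perth, Sofia → queue [Cairo, Dakar, Kyoto, Lima, Oslo, Perth, Sofia]
Visit Cairo; enqueue Bern, Lagos, Manila → queue [Dakar, Kyoto, Lima, Oslo, Perth, Sofia, Bern, Lagos, Manila]
Visit Dakar; enqueue Milan → queue [Kyoto, Lima, Oslo, Perth, Sofia, Bern, Lagos, Manila, Milan]
Visit Kyoto; enqueue Tokyo → queue [Lima, Oslo, Perth, Sofia, Bern, Lagos, Manila, Milan, Tokyo]
Visit Lima; enqueue Hanoi, Tunis → queue [Oslo, Perth, Sofia, Bern, Lagos, Manila, Milan, Tokyo, Hanoi, Tunis]
Visit Oslo → queue [Perth, Sofia, Bern, Lagos, Manila, Milan, Tokyo, Hanoi, Tunis]
Visit Perth → queue [Sofia, Bern, Lagos, Manila, Milan, Tokyo, Hanoi, Tunis]
Visit Sofia; enqueue Paris → queue [Bern, Lagos, Manila, Milan, Tokyo, Hanoi, Tunis, Paris]
Visit Bern → queue [Lagos, Manila, Milan, Tokyo, Hanoi, Tunis, Paris]
Visit Lagos → queue [Manila, Milan, Tokyo, Hanoi, Tunis, Paris]
Visit Manila → queue [Milan, Tokyo, Hanoi, Tunis, Paris]
Visit Milan → queue [Tokyo, Hanoi, Tunis, Paris]
Visit Tokyo → queue [Hanoi, Tunis, Paris]
Visit Hanoi → queue [Tunis, Paris]
Visit Tunis → queue [Paris]
Visit Paris → queue []

Bogota → Cairo → Dakar → Kyoto → Lima → Oslo → Perth → Sofia → Bern → Lagos → Manila → Milan → Tokyo → Hanoi → Tunis → Paris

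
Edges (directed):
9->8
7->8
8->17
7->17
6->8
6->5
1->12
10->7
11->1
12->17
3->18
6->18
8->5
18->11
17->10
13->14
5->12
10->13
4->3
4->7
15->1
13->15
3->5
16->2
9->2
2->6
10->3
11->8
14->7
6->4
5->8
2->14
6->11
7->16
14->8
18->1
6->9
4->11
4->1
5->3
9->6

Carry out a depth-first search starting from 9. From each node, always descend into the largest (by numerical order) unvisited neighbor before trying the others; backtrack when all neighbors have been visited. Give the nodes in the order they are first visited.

Visit 9
9 → 8
8 → 17
17 → 10
10 → 13
13 → 15
15 → 1
1 → 12
13 → 14
14 → 7
7 → 16
16 → 2
2 → 6
6 → 18
18 → 11
6 → 5
5 → 3
6 → 4

9 8 17 10 13 15 1 12 14 7 16 2 6 18 11 5 3 4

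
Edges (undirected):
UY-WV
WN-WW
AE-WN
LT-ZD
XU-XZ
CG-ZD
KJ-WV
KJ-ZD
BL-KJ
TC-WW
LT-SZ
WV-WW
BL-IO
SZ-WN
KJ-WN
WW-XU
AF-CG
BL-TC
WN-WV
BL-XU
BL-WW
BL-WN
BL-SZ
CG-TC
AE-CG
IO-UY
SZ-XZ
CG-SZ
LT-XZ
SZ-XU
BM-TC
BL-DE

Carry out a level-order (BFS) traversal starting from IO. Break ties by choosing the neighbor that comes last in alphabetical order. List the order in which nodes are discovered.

Visit IO; enqueue UY, BL → queue [UY, BL]
Visit UY; enqueue WV → queue [BL, WV]
Visit BL; enqueue XU, WW, WN, TC, SZ, KJ, DE → queue [WV, XU, WW, WN, TC, SZ, KJ, DE]
Visit WV → queue [XU, WW, WN, TC, SZ, KJ, DE]
Visit XU; enqueue XZ → queue [WW, WN, TC, SZ, KJ, DE, XZ]
Visit WW → queue [WN, TC, SZ, KJ, DE, XZ]
Visit WN; enqueue AE → queue [TC, SZ, KJ, DE, XZ, AE]
Visit TC; enqueue CG, BM → queue [SZ, KJ, DE, XZ, AE, CG, BM]
Visit SZ; enqueue LT → queue [KJ, DE, XZ, AE, CG, BM, LT]
Visit KJ; enqueue ZD → queue [DE, XZ, AE, CG, BM, LT, ZD]
Visit DE → queue [XZ, AE, CG, BM, LT, ZD]
Visit XZ → queue [AE, CG, BM, LT, ZD]
Visit AE → queue [CG, BM, LT, ZD]
Visit CG; enqueue AF → queue [BM, LT, ZD, AF]
Visit BM → queue [LT, ZD, AF]
Visit LT → queue [ZD, AF]
Visit ZD → queue [AF]
Visit AF → queue []

IO -> UY -> BL -> WV -> XU -> WW -> WN -> TC -> SZ -> KJ -> DE -> XZ -> AE -> CG -> BM -> LT -> ZD -> AF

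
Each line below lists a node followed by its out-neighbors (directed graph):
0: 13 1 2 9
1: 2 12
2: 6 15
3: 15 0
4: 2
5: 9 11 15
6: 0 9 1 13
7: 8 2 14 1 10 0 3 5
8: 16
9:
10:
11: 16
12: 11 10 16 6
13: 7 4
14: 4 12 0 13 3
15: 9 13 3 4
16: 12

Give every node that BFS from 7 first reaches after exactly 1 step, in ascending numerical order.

0, 1, 2, 3, 5, 8, 10, 14

Level 0: 7
Level 1: 0, 1, 2, 3, 5, 8, 10, 14
Level 2: 4, 6, 9, 11, 12, 13, 15, 16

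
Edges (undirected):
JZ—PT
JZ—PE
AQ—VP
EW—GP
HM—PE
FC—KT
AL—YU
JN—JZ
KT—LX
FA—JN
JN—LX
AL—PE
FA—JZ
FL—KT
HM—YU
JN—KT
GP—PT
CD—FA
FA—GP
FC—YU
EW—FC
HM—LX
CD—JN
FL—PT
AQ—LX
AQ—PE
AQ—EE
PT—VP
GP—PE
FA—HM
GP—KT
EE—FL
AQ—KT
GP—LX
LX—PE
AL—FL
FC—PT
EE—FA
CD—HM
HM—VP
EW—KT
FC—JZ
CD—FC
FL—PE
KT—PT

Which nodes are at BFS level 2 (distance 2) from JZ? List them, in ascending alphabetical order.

Level 0: JZ
Level 1: FA, FC, JN, PE, PT
Level 2: AL, AQ, CD, EE, EW, FL, GP, HM, KT, LX, VP, YU

AL, AQ, CD, EE, EW, FL, GP, HM, KT, LX, VP, YU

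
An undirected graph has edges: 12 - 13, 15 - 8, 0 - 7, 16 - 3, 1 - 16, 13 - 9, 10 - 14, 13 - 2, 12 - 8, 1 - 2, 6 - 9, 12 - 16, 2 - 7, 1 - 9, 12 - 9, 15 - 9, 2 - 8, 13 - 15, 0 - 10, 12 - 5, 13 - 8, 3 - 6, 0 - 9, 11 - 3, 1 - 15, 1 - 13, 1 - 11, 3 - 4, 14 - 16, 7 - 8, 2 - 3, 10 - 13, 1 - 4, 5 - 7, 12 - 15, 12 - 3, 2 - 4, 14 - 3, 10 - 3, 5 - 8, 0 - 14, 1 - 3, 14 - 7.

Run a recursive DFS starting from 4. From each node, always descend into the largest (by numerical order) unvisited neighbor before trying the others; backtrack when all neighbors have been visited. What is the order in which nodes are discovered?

4 3 16 14 10 13 15 12 9 6 1 11 2 8 7 5 0

Visit 4
4 → 3
3 → 16
16 → 14
14 → 10
10 → 13
13 → 15
15 → 12
12 → 9
9 → 6
9 → 1
1 → 11
1 → 2
2 → 8
8 → 7
7 → 5
7 → 0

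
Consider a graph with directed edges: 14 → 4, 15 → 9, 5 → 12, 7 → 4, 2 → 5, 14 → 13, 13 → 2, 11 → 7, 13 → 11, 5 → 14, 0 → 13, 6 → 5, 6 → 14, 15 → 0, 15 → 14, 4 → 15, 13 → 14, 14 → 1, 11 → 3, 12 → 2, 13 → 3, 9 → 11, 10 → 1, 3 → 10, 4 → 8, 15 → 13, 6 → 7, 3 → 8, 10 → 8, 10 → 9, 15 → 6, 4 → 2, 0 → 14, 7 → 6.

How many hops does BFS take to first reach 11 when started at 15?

Level 0: 15
Level 1: 0, 6, 9, 13, 14
Level 2: 1, 2, 3, 4, 5, 7, 11
Level 3: 8, 10, 12
11 first appears at level 2.

2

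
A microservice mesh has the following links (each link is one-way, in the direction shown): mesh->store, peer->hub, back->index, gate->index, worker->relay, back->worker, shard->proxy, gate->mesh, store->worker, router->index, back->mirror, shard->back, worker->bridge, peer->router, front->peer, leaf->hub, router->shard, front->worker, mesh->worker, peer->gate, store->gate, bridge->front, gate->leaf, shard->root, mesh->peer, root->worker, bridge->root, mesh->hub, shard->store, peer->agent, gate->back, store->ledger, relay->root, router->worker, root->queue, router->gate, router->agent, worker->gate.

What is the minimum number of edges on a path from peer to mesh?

2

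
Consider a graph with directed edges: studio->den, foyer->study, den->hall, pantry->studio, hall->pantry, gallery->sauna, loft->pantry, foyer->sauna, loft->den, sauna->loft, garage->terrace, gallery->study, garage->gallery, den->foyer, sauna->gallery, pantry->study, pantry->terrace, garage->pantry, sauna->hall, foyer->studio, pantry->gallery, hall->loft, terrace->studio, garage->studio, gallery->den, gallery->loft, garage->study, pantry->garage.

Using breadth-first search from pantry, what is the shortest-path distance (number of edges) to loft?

2

Level 0: pantry
Level 1: gallery, garage, studio, study, terrace
Level 2: den, loft, sauna
Level 3: foyer, hall
loft first appears at level 2.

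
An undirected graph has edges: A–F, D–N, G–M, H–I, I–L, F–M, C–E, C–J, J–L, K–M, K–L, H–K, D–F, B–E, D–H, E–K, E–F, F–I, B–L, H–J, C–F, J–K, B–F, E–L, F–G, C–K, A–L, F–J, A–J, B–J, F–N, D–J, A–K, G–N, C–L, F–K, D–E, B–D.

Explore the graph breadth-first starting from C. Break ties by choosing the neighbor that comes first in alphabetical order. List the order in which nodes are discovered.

C -> E -> F -> J -> K -> L -> B -> D -> A -> G -> I -> M -> N -> H

Visit C; enqueue E, F, J, K, L → queue [E, F, J, K, L]
Visit E; enqueue B, D → queue [F, J, K, L, B, D]
Visit F; enqueue A, G, I, M, N → queue [J, K, L, B, D, A, G, I, M, N]
Visit J; enqueue H → queue [K, L, B, D, A, G, I, M, N, H]
Visit K → queue [L, B, D, A, G, I, M, N, H]
Visit L → queue [B, D, A, G, I, M, N, H]
Visit B → queue [D, A, G, I, M, N, H]
Visit D → queue [A, G, I, M, N, H]
Visit A → queue [G, I, M, N, H]
Visit G → queue [I, M, N, H]
Visit I → queue [M, N, H]
Visit M → queue [N, H]
Visit N → queue [H]
Visit H → queue []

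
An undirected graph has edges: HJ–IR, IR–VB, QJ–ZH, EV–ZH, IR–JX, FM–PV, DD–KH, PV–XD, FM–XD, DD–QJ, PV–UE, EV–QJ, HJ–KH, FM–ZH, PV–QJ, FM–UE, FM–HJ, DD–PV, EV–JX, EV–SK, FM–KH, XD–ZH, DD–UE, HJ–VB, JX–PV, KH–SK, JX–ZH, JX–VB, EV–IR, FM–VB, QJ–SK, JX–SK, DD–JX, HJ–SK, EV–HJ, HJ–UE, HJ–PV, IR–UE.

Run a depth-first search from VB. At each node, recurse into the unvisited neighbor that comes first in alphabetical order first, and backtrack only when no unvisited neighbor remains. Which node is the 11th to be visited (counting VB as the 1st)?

Visit VB
VB → FM
FM → HJ
HJ → EV
EV → IR
IR → JX
JX → DD
DD → KH
KH → SK
SK → QJ
QJ → PV
PV → UE
PV → XD
XD → ZH

Visit order: VB, FM, HJ, EV, IR, JX, DD, KH, SK, QJ, PV, UE, XD, ZH

PV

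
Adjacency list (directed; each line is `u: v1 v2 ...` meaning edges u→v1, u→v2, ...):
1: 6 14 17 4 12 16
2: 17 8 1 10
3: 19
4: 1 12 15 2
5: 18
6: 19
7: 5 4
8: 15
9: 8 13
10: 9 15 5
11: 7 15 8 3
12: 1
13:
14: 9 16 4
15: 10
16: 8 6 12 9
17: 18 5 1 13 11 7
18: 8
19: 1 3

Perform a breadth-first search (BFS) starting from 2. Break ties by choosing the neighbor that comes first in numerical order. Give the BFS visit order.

Visit 2; enqueue 1, 8, 10, 17 → queue [1, 8, 10, 17]
Visit 1; enqueue 4, 6, 12, 14, 16 → queue [8, 10, 17, 4, 6, 12, 14, 16]
Visit 8; enqueue 15 → queue [10, 17, 4, 6, 12, 14, 16, 15]
Visit 10; enqueue 5, 9 → queue [17, 4, 6, 12, 14, 16, 15, 5, 9]
Visit 17; enqueue 7, 11, 13, 18 → queue [4, 6, 12, 14, 16, 15, 5, 9, 7, 11, 13, 18]
Visit 4 → queue [6, 12, 14, 16, 15, 5, 9, 7, 11, 13, 18]
Visit 6; enqueue 19 → queue [12, 14, 16, 15, 5, 9, 7, 11, 13, 18, 19]
Visit 12 → queue [14, 16, 15, 5, 9, 7, 11, 13, 18, 19]
Visit 14 → queue [16, 15, 5, 9, 7, 11, 13, 18, 19]
Visit 16 → queue [15, 5, 9, 7, 11, 13, 18, 19]
Visit 15 → queue [5, 9, 7, 11, 13, 18, 19]
Visit 5 → queue [9, 7, 11, 13, 18, 19]
Visit 9 → queue [7, 11, 13, 18, 19]
Visit 7 → queue [11, 13, 18, 19]
Visit 11; enqueue 3 → queue [13, 18, 19, 3]
Visit 13 → queue [18, 19, 3]
Visit 18 → queue [19, 3]
Visit 19 → queue [3]
Visit 3 → queue []

2 1 8 10 17 4 6 12 14 16 15 5 9 7 11 13 18 19 3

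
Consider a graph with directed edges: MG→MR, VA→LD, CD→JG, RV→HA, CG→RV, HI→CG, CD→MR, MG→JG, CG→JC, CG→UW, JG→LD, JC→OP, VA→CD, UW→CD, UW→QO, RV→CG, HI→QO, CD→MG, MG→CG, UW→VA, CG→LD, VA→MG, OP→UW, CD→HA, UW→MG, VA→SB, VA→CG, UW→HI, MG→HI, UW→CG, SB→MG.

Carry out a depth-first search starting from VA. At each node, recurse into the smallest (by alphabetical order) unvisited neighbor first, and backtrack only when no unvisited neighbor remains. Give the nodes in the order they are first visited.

VA -> CD -> HA -> JG -> LD -> MG -> CG -> JC -> OP -> UW -> HI -> QO -> RV -> MR -> SB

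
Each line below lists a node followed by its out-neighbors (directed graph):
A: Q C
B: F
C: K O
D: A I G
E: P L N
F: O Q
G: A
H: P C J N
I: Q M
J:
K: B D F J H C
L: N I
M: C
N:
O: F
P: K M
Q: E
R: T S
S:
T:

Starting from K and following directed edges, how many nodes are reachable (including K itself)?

17

BFS from K visits: K, B, D, F, J, H, C, A, I, G, O, Q, P, N, M, E, L
Reachable nodes: 17 of 20 total.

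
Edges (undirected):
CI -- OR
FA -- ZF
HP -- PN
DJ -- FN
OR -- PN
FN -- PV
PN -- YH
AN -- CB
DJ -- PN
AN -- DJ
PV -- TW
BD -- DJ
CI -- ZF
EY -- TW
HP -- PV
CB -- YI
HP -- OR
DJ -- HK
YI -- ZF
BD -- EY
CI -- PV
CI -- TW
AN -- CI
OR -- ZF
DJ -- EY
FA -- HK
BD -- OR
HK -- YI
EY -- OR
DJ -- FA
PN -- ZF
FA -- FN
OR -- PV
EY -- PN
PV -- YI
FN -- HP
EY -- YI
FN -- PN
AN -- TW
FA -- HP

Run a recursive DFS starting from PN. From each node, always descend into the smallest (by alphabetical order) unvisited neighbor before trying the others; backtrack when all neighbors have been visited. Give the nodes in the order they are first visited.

PN → DJ → AN → CB → YI → EY → BD → OR → CI → PV → FN → FA → HK → HP → ZF → TW → YH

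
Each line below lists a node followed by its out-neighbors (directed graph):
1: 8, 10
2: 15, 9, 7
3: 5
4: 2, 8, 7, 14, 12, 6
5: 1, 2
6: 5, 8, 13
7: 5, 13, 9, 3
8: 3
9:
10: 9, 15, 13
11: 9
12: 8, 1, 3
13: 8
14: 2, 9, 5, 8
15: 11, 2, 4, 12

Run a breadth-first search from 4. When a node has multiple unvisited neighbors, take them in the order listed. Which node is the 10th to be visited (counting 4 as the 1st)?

3

Visit 4; enqueue 2, 8, 7, 14, 12, 6 → queue [2, 8, 7, 14, 12, 6]
Visit 2; enqueue 15, 9 → queue [8, 7, 14, 12, 6, 15, 9]
Visit 8; enqueue 3 → queue [7, 14, 12, 6, 15, 9, 3]
Visit 7; enqueue 5, 13 → queue [14, 12, 6, 15, 9, 3, 5, 13]
Visit 14 → queue [12, 6, 15, 9, 3, 5, 13]
Visit 12; enqueue 1 → queue [6, 15, 9, 3, 5, 13, 1]
Visit 6 → queue [15, 9, 3, 5, 13, 1]
Visit 15; enqueue 11 → queue [9, 3, 5, 13, 1, 11]
Visit 9 → queue [3, 5, 13, 1, 11]
Visit 3 → queue [5, 13, 1, 11]
Visit 5 → queue [13, 1, 11]
Visit 13 → queue [1, 11]
Visit 1; enqueue 10 → queue [11, 10]
Visit 11 → queue [10]
Visit 10 → queue []

Visit order: 4, 2, 8, 7, 14, 12, 6, 15, 9, 3, 5, 13, 1, 11, 10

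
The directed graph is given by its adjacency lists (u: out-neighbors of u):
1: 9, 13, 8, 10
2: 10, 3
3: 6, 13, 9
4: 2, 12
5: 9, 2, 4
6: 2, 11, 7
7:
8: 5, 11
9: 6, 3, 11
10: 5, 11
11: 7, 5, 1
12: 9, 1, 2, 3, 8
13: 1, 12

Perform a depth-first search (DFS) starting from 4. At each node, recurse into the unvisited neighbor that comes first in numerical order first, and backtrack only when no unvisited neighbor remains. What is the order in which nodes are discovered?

Visit 4
4 → 2
2 → 3
3 → 6
6 → 7
6 → 11
11 → 1
1 → 8
8 → 5
5 → 9
1 → 10
1 → 13
13 → 12

4 2 3 6 7 11 1 8 5 9 10 13 12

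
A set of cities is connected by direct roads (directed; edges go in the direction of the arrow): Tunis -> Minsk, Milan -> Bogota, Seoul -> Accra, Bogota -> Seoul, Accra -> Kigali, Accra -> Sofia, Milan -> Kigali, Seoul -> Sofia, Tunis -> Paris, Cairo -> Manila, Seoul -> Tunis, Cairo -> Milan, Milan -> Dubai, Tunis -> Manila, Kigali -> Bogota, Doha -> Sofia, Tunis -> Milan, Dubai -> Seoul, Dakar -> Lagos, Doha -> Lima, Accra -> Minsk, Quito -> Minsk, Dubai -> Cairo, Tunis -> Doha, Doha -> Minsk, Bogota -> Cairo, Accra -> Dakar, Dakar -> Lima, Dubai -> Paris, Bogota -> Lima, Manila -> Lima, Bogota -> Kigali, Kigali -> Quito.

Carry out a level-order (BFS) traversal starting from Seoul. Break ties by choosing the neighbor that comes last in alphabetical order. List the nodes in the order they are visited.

Visit Seoul; enqueue Tunis, Sofia, Accra → queue [Tunis, Sofia, Accra]
Visit Tunis; enqueue Paris, Minsk, Milan, Manila, Doha → queue [Sofia, Accra, Paris, Minsk, Milan, Manila, Doha]
Visit Sofia → queue [Accra, Paris, Minsk, Milan, Manila, Doha]
Visit Accra; enqueue Kigali, Dakar → queue [Paris, Minsk, Milan, Manila, Doha, Kigali, Dakar]
Visit Paris → queue [Minsk, Milan, Manila, Doha, Kigali, Dakar]
Visit Minsk → queue [Milan, Manila, Doha, Kigali, Dakar]
Visit Milan; enqueue Dubai, Bogota → queue [Manila, Doha, Kigali, Dakar, Dubai, Bogota]
Visit Manila; enqueue Lima → queue [Doha, Kigali, Dakar, Dubai, Bogota, Lima]
Visit Doha → queue [Kigali, Dakar, Dubai, Bogota, Lima]
Visit Kigali; enqueue Quito → queue [Dakar, Dubai, Bogota, Lima, Quito]
Visit Dakar; enqueue Lagos → queue [Dubai, Bogota, Lima, Quito, Lagos]
Visit Dubai; enqueue Cairo → queue [Bogota, Lima, Quito, Lagos, Cairo]
Visit Bogota → queue [Lima, Quito, Lagos, Cairo]
Visit Lima → queue [Quito, Lagos, Cairo]
Visit Quito → queue [Lagos, Cairo]
Visit Lagos → queue [Cairo]
Visit Cairo → queue []

Seoul, Tunis, Sofia, Accra, Paris, Minsk, Milan, Manila, Doha, Kigali, Dakar, Dubai, Bogota, Lima, Quito, Lagos, Cairo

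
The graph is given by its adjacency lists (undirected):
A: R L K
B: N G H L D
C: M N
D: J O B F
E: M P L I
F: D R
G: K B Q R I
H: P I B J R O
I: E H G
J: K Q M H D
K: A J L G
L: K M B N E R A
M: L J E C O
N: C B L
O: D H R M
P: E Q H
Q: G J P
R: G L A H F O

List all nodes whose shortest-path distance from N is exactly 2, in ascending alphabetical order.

A, D, E, G, H, K, M, R

Level 0: N
Level 1: B, C, L
Level 2: A, D, E, G, H, K, M, R
Level 3: F, I, J, O, P, Q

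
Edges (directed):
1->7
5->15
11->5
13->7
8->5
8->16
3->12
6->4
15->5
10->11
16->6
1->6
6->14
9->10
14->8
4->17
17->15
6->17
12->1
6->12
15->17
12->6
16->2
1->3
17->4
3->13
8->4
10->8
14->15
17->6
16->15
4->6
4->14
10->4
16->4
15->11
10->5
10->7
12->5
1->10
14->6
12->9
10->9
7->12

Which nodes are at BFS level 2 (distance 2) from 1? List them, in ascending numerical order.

4, 5, 8, 9, 11, 12, 13, 14, 17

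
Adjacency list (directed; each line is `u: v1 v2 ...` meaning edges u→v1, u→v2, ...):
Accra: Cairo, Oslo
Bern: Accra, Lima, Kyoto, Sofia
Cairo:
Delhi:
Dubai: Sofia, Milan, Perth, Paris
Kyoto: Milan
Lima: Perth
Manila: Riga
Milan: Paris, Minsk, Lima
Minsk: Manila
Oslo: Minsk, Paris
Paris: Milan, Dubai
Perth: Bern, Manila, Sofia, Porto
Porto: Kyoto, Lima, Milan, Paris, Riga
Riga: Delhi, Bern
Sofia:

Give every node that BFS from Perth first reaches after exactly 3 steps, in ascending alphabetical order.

Level 0: Perth
Level 1: Bern, Manila, Porto, Sofia
Level 2: Accra, Kyoto, Lima, Milan, Paris, Riga
Level 3: Cairo, Delhi, Dubai, Minsk, Oslo

Cairo, Delhi, Dubai, Minsk, Oslo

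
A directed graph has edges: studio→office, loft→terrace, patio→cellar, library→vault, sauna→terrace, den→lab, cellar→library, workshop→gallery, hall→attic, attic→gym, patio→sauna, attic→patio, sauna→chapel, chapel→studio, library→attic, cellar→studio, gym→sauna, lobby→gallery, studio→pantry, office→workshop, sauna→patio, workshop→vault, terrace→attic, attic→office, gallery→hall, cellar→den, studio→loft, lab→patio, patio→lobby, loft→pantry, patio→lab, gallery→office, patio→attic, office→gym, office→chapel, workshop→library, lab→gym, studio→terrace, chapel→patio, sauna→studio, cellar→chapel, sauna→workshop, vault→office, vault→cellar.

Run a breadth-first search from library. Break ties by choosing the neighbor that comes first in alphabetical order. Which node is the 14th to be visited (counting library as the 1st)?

Visit library; enqueue attic, vault → queue [attic, vault]
Visit attic; enqueue gym, office, patio → queue [vault, gym, office, patio]
Visit vault; enqueue cellar → queue [gym, office, patio, cellar]
Visit gym; enqueue sauna → queue [office, patio, cellar, sauna]
Visit office; enqueue chapel, workshop → queue [patio, cellar, sauna, chapel, workshop]
Visit patio; enqueue lab, lobby → queue [cellar, sauna, chapel, workshop, lab, lobby]
Visit cellar; enqueue den, studio → queue [sauna, chapel, workshop, lab, lobby, den, studio]
Visit sauna; enqueue terrace → queue [chapel, workshop, lab, lobby, den, studio, terrace]
Visit chapel → queue [workshop, lab, lobby, den, studio, terrace]
Visit workshop; enqueue gallery → queue [lab, lobby, den, studio, terrace, gallery]
Visit lab → queue [lobby, den, studio, terrace, gallery]
Visit lobby → queue [den, studio, terrace, gallery]
Visit den → queue [studio, terrace, gallery]
Visit studio; enqueue loft, pantry → queue [terrace, gallery, loft, pantry]
Visit terrace → queue [gallery, loft, pantry]
Visit gallery; enqueue hall → queue [loft, pantry, hall]
Visit loft → queue [pantry, hall]
Visit pantry → queue [hall]
Visit hall → queue []

Visit order: library, attic, vault, gym, office, patio, cellar, sauna, chapel, workshop, lab, lobby, den, studio, terrace, gallery, loft, pantry, hall

studio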